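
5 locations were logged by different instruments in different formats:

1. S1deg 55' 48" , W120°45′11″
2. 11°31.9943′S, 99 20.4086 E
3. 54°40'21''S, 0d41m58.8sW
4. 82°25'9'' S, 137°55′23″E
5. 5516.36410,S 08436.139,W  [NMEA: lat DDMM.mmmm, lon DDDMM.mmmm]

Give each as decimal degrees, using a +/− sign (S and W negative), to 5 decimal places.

1. -1.93000, -120.75306
2. -11.53324, 99.34014
3. -54.67250, -0.69967
4. -82.41917, 137.92306
5. -55.27274, -84.60232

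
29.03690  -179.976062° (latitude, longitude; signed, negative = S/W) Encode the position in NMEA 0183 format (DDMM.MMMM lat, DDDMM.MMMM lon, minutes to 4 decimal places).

2902.2140,N / 17958.5637,W

φ: minutes = (29.036900 − 29) × 60 = 2.214000
Longitude is negative → W; |value| = 179.976062
Lon: 179° + 0.976062 × 60 = 179° 58.563720′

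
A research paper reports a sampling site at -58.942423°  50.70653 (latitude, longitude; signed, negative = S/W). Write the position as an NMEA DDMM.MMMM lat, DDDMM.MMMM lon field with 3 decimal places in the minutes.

Latitude is negative → S; |value| = 58.942423
Lat: 58° + 0.942423 × 60 = 58° 56.54538′
Lon: fractional part 0.706530 → 42.39180 minutes

5856.545,S / 05042.392,E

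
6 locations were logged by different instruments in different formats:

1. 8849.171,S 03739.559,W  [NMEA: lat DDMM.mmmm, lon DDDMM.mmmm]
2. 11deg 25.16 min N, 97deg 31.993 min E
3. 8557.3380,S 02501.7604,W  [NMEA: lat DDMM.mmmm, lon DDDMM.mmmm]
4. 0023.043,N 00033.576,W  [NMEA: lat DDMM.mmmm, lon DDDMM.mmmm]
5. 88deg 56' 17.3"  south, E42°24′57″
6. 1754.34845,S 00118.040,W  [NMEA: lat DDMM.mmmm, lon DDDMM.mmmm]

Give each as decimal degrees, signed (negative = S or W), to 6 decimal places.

1. -88.819517, -37.659317
2. 11.419333, 97.533217
3. -85.955633, -25.029340
4. 0.384050, -0.559600
5. -88.938139, 42.415833
6. -17.905808, -1.300667

Point 1:
  Lat: degrees = first 2 digits = 88, minutes = 49.171; 88 + 49.171/60 = 88.8195167
  S ⇒ negate
  Lon: degrees = first 3 digits = 37, minutes = 39.559; 37 + 39.559/60 = 37.6593167
  W → negative
Point 2:
  Latitude: 25.16′ = 0.419333°; total 11.4193333
  N → positive
  Lon: 31.993′ = 0.533217°; total 97.5332167
  E → positive
Point 3:
  Latitude: split at 2 digits → 85° and 57.338′; 85 + 57.338/60 = 85.9556333
  S → negative
  Lon: split at 3 digits → 025° and 1.7604′; 25 + 1.7604/60 = 25.0293400
  W ⇒ negate
Point 4:
  Latitude: degrees = first 2 digits = 0, minutes = 23.043; 0 + 23.043/60 = 0.3840500
  N → positive
  Lon: split at 3 digits → 000° and 33.576′; 0 + 33.576/60 = 0.5596000
  hemisphere W, so the sign is −
Point 5:
  Lat: 88 + 56/60 + 17.3/3600 = 88.9381389
  hemisphere S, so the sign is −
  Lon: 24′ + 57″ = 24.95000′; 42 + 24.95000/60 = 42.4158333
  E → positive
Point 6:
  Lat: degrees = first 2 digits = 17, minutes = 54.34845; 17 + 54.34845/60 = 17.9058075
  S → negative
  Longitude: degrees = first 3 digits = 1, minutes = 18.04; 1 + 18.04/60 = 1.3006667
  hemisphere W, so the sign is −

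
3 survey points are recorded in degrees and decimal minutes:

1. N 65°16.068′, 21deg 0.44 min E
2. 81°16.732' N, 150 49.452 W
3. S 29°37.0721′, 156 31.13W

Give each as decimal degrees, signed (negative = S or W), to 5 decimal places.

Point 1:
  Lat: 65 + 16.068/60 = 65.267800
  N → positive
  Lon: 0.44′ = 0.007333°; total 21.007333
  E ⇒ keep positive
Point 2:
  Latitude: 81 + 16.732/60 = 81.278867
  N → positive
  λ: 49.452′ = 0.824200°; total 150.824200
  W → negative
Point 3:
  Lat: 29 + 37.0721/60 = 29.617868
  S → negative
  λ: 156 + 31.13/60 = 156.518833
  W → negative

1. 65.26780, 21.00733
2. 81.27887, -150.82420
3. -29.61787, -156.51883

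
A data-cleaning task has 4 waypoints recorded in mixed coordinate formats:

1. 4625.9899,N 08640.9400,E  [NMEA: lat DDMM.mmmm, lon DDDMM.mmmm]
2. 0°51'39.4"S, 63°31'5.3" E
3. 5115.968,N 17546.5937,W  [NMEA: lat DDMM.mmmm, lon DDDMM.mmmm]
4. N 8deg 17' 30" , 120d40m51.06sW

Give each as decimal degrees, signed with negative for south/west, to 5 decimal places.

Point 1:
  φ: degrees = first 2 digits = 46, minutes = 25.9899; 46 + 25.9899/60 = 46.433165
  N → positive
  Lon: degrees = first 3 digits = 86, minutes = 40.94; 86 + 40.94/60 = 86.682333
  E ⇒ keep positive
Point 2:
  Latitude: 51′ + 39.4″ = 51.65667′; 0 + 51.65667/60 = 0.860944
  S ⇒ negate
  Lon: 31′ + 5.3″ = 31.08833′; 63 + 31.08833/60 = 63.518139
  E ⇒ keep positive
Point 3:
  Latitude: degrees = first 2 digits = 51, minutes = 15.968; 51 + 15.968/60 = 51.266133
  N → positive
  Lon: split at 3 digits → 175° and 46.5937′; 175 + 46.5937/60 = 175.776562
  W → negative
Point 4:
  φ: 8 + 17/60 + 30/3600 = 8.291667
  N ⇒ keep positive
  Lon: 40′ + 51.06″ = 40.85100′; 120 + 40.85100/60 = 120.680850
  hemisphere W, so the sign is −

1. 46.43317, 86.68233
2. -0.86094, 63.51814
3. 51.26613, -175.77656
4. 8.29167, -120.68085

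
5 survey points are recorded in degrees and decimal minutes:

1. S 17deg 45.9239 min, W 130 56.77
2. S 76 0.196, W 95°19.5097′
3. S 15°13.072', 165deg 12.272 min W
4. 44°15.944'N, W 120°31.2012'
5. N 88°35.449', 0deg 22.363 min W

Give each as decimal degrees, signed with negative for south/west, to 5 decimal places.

Point 1:
  Latitude: 17 + 45.9239/60 = 17.765398
  S ⇒ negate
  Lon: 130 + 56.77/60 = 130.946167
  hemisphere W, so the sign is −
Point 2:
  Latitude: 76 + 0.196/60 = 76.003267
  hemisphere S, so the sign is −
  Lon: 95 + 19.5097/60 = 95.325162
  W → negative
Point 3:
  Lat: 15 + 13.072/60 = 15.217867
  hemisphere S, so the sign is −
  Longitude: 12.272′ = 0.204533°; total 165.204533
  W → negative
Point 4:
  Lat: 15.944′ = 0.265733°; total 44.265733
  N ⇒ keep positive
  Lon: 31.2012′ = 0.520020°; total 120.520020
  W ⇒ negate
Point 5:
  Latitude: 88 + 35.449/60 = 88.590817
  N ⇒ keep positive
  Lon: 0 + 22.363/60 = 0.372717
  W ⇒ negate

1. -17.76540, -130.94617
2. -76.00327, -95.32516
3. -15.21787, -165.20453
4. 44.26573, -120.52002
5. 88.59082, -0.37272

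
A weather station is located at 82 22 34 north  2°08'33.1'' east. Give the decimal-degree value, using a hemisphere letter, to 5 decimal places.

Lat: 22′ + 34″ = 22.56667′; 82 + 22.56667/60 = 82.376111
Lon: 2 + 8/60 + 33.1/3600 = 2.142528

82.37611° N, 2.14253° E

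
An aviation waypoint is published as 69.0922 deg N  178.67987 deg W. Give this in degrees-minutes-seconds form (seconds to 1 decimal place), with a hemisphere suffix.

69°05′31.9″ N, 178°40′47.5″ W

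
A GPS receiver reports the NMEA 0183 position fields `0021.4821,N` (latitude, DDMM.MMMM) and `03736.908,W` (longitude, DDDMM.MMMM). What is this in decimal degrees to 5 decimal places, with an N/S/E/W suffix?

0.35804° N, 37.61513° W

φ: split at 2 digits → 00° and 21.4821′; 0 + 21.4821/60 = 0.358035
Lon: degrees = first 3 digits = 37, minutes = 36.908; 37 + 36.908/60 = 37.615133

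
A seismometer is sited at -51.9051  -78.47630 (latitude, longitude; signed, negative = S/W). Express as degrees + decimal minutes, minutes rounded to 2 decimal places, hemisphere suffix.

51° 54.31′ S, 78° 28.58′ W

Latitude is negative → S; |value| = 51.905100
Latitude: minutes = (51.905100 − 51) × 60 = 54.3060
Longitude is negative → W; |value| = 78.476300
Lon: fractional part 0.476300 → 28.5780 minutes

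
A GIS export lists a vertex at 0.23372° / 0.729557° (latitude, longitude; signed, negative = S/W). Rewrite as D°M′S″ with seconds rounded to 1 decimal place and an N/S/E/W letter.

0°14′1.4″ N, 0°43′46.4″ E

Latitude: whole degrees 0; 14.02320′ → 14′ and 1.392″
Longitude: whole degrees 0; 43.77342′ → 43′ and 46.405″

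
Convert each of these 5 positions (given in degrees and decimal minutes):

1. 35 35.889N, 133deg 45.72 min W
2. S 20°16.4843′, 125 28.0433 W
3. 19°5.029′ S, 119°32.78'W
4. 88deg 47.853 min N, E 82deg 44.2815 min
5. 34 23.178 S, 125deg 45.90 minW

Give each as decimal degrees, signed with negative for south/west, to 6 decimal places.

1. 35.598150, -133.762000
2. -20.274738, -125.467388
3. -19.083817, -119.546333
4. 88.797550, 82.738025
5. -34.386300, -125.765000

Point 1:
  Latitude: 35.889′ = 0.598150°; total 35.5981500
  N ⇒ keep positive
  Longitude: 133 + 45.72/60 = 133.7620000
  W → negative
Point 2:
  φ: 16.4843′ = 0.274738°; total 20.2747383
  S → negative
  Lon: 125 + 28.0433/60 = 125.4673883
  W ⇒ negate
Point 3:
  φ: 19 + 5.029/60 = 19.0838167
  hemisphere S, so the sign is −
  Lon: 32.78′ = 0.546333°; total 119.5463333
  W ⇒ negate
Point 4:
  φ: 47.853′ = 0.797550°; total 88.7975500
  N → positive
  λ: 82 + 44.2815/60 = 82.7380250
  E ⇒ keep positive
Point 5:
  φ: 34 + 23.178/60 = 34.3863000
  hemisphere S, so the sign is −
  λ: 45.9′ = 0.765000°; total 125.7650000
  W ⇒ negate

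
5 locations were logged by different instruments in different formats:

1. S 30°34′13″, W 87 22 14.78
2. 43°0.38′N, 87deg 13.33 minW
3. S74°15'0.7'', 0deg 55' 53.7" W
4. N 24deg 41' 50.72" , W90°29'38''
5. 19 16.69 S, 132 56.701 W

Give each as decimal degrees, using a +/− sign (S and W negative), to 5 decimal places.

Point 1:
  φ: 34′ + 13″ = 34.21667′; 30 + 34.21667/60 = 30.570278
  S ⇒ negate
  Lon: 87 + 22/60 + 14.78/3600 = 87.370772
  W → negative
Point 2:
  φ: 43 + 0.38/60 = 43.006333
  N → positive
  Lon: 87 + 13.33/60 = 87.222167
  hemisphere W, so the sign is −
Point 3:
  Lat: 74 + 15/60 + 0.7/3600 = 74.250194
  hemisphere S, so the sign is −
  Lon: 0° + 55/60 + 53.7/3600 = 0 + 0.916667 + 0.014917 = 0.931583
  hemisphere W, so the sign is −
Point 4:
  Latitude: 41′ + 50.72″ = 41.84533′; 24 + 41.84533/60 = 24.697422
  N ⇒ keep positive
  Longitude: 90 + 29/60 + 38/3600 = 90.493889
  W ⇒ negate
Point 5:
  φ: 16.69′ = 0.278167°; total 19.278167
  S ⇒ negate
  Lon: 132 + 56.701/60 = 132.945017
  W → negative

1. -30.57028, -87.37077
2. 43.00633, -87.22217
3. -74.25019, -0.93158
4. 24.69742, -90.49389
5. -19.27817, -132.94502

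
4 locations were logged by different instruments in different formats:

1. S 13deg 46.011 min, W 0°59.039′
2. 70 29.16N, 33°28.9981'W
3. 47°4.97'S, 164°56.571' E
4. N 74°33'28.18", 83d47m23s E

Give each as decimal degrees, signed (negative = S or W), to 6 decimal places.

Point 1:
  Lat: 46.011′ = 0.766850°; total 13.7668500
  S → negative
  Lon: 59.039′ = 0.983983°; total 0.9839833
  W → negative
Point 2:
  φ: 70 + 29.16/60 = 70.4860000
  N ⇒ keep positive
  λ: 33 + 28.9981/60 = 33.4833017
  W → negative
Point 3:
  Lat: 47 + 4.97/60 = 47.0828333
  hemisphere S, so the sign is −
  Longitude: 56.571′ = 0.942850°; total 164.9428500
  E → positive
Point 4:
  Lat: 74 + 33/60 + 28.18/3600 = 74.5578278
  N → positive
  Longitude: 83 + 47/60 + 23/3600 = 83.7897222
  E → positive

1. -13.766850, -0.983983
2. 70.486000, -33.483302
3. -47.082833, 164.942850
4. 74.557828, 83.789722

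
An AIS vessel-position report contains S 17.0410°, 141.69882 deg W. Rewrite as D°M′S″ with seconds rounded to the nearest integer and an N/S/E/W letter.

Lat: 0.041000 × 60 = 2.46000′ → 2′, remainder × 60 = 27.60″
λ: 0.698820 × 60 = 41.92920′ → 41′, remainder × 60 = 55.75″

17°02′28″ S, 141°41′56″ W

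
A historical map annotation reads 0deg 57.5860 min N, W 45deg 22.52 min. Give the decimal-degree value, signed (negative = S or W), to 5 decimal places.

φ: 0 + 57.586/60 = 0.959767
N → positive
Longitude: 45 + 22.52/60 = 45.375333
W ⇒ negate

0.95977, -45.37533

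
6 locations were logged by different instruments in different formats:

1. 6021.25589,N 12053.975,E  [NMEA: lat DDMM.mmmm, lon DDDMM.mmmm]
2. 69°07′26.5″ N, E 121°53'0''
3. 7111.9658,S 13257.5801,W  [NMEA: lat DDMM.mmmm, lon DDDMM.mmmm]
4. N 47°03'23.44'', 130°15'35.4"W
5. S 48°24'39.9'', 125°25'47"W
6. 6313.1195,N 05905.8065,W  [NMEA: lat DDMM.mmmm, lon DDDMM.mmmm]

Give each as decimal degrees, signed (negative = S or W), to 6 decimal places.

1. 60.354265, 120.899583
2. 69.124028, 121.883333
3. -71.199430, -132.959668
4. 47.056511, -130.259833
5. -48.411083, -125.429722
6. 63.218658, -59.096775

Point 1:
  Latitude: split at 2 digits → 60° and 21.25589′; 60 + 21.25589/60 = 60.3542648
  N → positive
  λ: degrees = first 3 digits = 120, minutes = 53.975; 120 + 53.975/60 = 120.8995833
  E → positive
Point 2:
  φ: 7′ + 26.5″ = 7.44167′; 69 + 7.44167/60 = 69.1240278
  N ⇒ keep positive
  Lon: 121 + 53/60 + 0/3600 = 121.8833333
  E → positive
Point 3:
  Lat: split at 2 digits → 71° and 11.9658′; 71 + 11.9658/60 = 71.1994300
  S → negative
  Longitude: degrees = first 3 digits = 132, minutes = 57.5801; 132 + 57.5801/60 = 132.9596683
  W ⇒ negate
Point 4:
  Latitude: 47° + 3/60 + 23.44/3600 = 47 + 0.050000 + 0.006511 = 47.0565111
  N ⇒ keep positive
  λ: 130° + 15/60 + 35.4/3600 = 130 + 0.250000 + 0.009833 = 130.2598333
  W → negative
Point 5:
  φ: 24′ + 39.9″ = 24.66500′; 48 + 24.66500/60 = 48.4110833
  S → negative
  λ: 25′ + 47″ = 25.78333′; 125 + 25.78333/60 = 125.4297222
  W ⇒ negate
Point 6:
  φ: degrees = first 2 digits = 63, minutes = 13.1195; 63 + 13.1195/60 = 63.2186583
  N ⇒ keep positive
  Lon: split at 3 digits → 059° and 5.8065′; 59 + 5.8065/60 = 59.0967750
  W → negative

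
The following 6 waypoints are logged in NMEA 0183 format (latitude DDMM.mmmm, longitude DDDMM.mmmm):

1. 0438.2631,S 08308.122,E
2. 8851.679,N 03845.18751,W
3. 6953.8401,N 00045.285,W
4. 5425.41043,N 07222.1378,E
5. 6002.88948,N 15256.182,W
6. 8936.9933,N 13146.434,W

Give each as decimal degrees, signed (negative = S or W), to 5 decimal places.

Point 1:
  Lat: split at 2 digits → 04° and 38.2631′; 4 + 38.2631/60 = 4.637718
  hemisphere S, so the sign is −
  Longitude: degrees = first 3 digits = 83, minutes = 8.122; 83 + 8.122/60 = 83.135367
  E ⇒ keep positive
Point 2:
  φ: split at 2 digits → 88° and 51.679′; 88 + 51.679/60 = 88.861317
  N → positive
  λ: split at 3 digits → 038° and 45.18751′; 38 + 45.18751/60 = 38.753125
  W → negative
Point 3:
  Latitude: degrees = first 2 digits = 69, minutes = 53.8401; 69 + 53.8401/60 = 69.897335
  N → positive
  λ: split at 3 digits → 000° and 45.285′; 0 + 45.285/60 = 0.754750
  hemisphere W, so the sign is −
Point 4:
  Lat: degrees = first 2 digits = 54, minutes = 25.41043; 54 + 25.41043/60 = 54.423507
  N ⇒ keep positive
  Longitude: split at 3 digits → 072° and 22.1378′; 72 + 22.1378/60 = 72.368963
  E → positive
Point 5:
  Latitude: degrees = first 2 digits = 60, minutes = 2.88948; 60 + 2.88948/60 = 60.048158
  N ⇒ keep positive
  Lon: split at 3 digits → 152° and 56.182′; 152 + 56.182/60 = 152.936367
  hemisphere W, so the sign is −
Point 6:
  φ: split at 2 digits → 89° and 36.9933′; 89 + 36.9933/60 = 89.616555
  N ⇒ keep positive
  Lon: split at 3 digits → 131° and 46.434′; 131 + 46.434/60 = 131.773900
  W ⇒ negate

1. -4.63772, 83.13537
2. 88.86132, -38.75313
3. 69.89734, -0.75475
4. 54.42351, 72.36896
5. 60.04816, -152.93637
6. 89.61656, -131.77390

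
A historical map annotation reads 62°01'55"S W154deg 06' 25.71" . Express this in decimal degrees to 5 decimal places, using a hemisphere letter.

62.03194° S, 154.10714° W

Lat: 62° + 1/60 + 55/3600 = 62 + 0.016667 + 0.015278 = 62.031944
λ: 6′ + 25.71″ = 6.42850′; 154 + 6.42850/60 = 154.107142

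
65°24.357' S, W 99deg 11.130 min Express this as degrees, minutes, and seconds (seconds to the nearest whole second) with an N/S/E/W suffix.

65°24′21″ S, 99°11′8″ W

Latitude: 24.35700′ → 24′ and 0.35700 × 60 = 21.42″
λ: fractional minutes 0.13000 × 60 = 7.80″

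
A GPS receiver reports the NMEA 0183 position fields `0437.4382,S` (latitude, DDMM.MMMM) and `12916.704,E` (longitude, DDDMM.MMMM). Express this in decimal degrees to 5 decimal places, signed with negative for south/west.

-4.62397, 129.27840

Latitude: degrees = first 2 digits = 4, minutes = 37.4382; 4 + 37.4382/60 = 4.623970
S → negative
λ: split at 3 digits → 129° and 16.704′; 129 + 16.704/60 = 129.278400
E → positive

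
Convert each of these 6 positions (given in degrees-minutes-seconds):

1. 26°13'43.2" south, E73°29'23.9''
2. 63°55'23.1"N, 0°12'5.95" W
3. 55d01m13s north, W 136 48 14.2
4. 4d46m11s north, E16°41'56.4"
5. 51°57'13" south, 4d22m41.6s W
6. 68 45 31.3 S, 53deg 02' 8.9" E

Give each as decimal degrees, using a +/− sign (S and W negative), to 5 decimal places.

1. -26.22867, 73.48997
2. 63.92308, -0.20165
3. 55.02028, -136.80394
4. 4.76972, 16.69900
5. -51.95361, -4.37822
6. -68.75869, 53.03581

Point 1:
  φ: 13′ + 43.2″ = 13.72000′; 26 + 13.72000/60 = 26.228667
  S ⇒ negate
  Longitude: 73° + 29/60 + 23.9/3600 = 73 + 0.483333 + 0.006639 = 73.489972
  E → positive
Point 2:
  φ: 63 + 55/60 + 23.1/3600 = 63.923083
  N → positive
  Lon: 0° + 12/60 + 5.95/3600 = 0 + 0.200000 + 0.001653 = 0.201653
  hemisphere W, so the sign is −
Point 3:
  Latitude: 55 + 1/60 + 13/3600 = 55.020278
  N → positive
  λ: 48′ + 14.2″ = 48.23667′; 136 + 48.23667/60 = 136.803944
  hemisphere W, so the sign is −
Point 4:
  Latitude: 4° + 46/60 + 11/3600 = 4 + 0.766667 + 0.003056 = 4.769722
  N → positive
  Longitude: 41′ + 56.4″ = 41.94000′; 16 + 41.94000/60 = 16.699000
  E → positive
Point 5:
  φ: 51 + 57/60 + 13/3600 = 51.953611
  hemisphere S, so the sign is −
  Lon: 4° + 22/60 + 41.6/3600 = 4 + 0.366667 + 0.011556 = 4.378222
  hemisphere W, so the sign is −
Point 6:
  Lat: 68 + 45/60 + 31.3/3600 = 68.758694
  S ⇒ negate
  Lon: 2′ + 8.9″ = 2.14833′; 53 + 2.14833/60 = 53.035806
  E → positive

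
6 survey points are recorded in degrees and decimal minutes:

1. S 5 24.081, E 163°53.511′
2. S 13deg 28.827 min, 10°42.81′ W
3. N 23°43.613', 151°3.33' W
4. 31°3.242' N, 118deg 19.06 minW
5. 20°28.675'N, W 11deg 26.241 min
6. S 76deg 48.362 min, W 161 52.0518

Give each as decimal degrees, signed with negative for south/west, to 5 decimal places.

1. -5.40135, 163.89185
2. -13.48045, -10.71350
3. 23.72688, -151.05550
4. 31.05403, -118.31767
5. 20.47792, -11.43735
6. -76.80603, -161.86753

Point 1:
  Latitude: 24.081′ = 0.401350°; total 5.401350
  hemisphere S, so the sign is −
  Longitude: 163 + 53.511/60 = 163.891850
  E → positive
Point 2:
  φ: 28.827′ = 0.480450°; total 13.480450
  S ⇒ negate
  Lon: 42.81′ = 0.713500°; total 10.713500
  hemisphere W, so the sign is −
Point 3:
  Latitude: 43.613′ = 0.726883°; total 23.726883
  N ⇒ keep positive
  Longitude: 151 + 3.33/60 = 151.055500
  hemisphere W, so the sign is −
Point 4:
  φ: 31 + 3.242/60 = 31.054033
  N → positive
  λ: 118 + 19.06/60 = 118.317667
  W → negative
Point 5:
  Lat: 28.675′ = 0.477917°; total 20.477917
  N → positive
  λ: 11 + 26.241/60 = 11.437350
  hemisphere W, so the sign is −
Point 6:
  φ: 76 + 48.362/60 = 76.806033
  S ⇒ negate
  Lon: 52.0518′ = 0.867530°; total 161.867530
  hemisphere W, so the sign is −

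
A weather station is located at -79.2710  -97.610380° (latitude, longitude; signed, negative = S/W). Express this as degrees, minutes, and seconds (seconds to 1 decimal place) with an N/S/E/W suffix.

Latitude is negative → S; |value| = 79.271000
Latitude: 0.271000° → 16.26000′; 0.26000 × 60 = 15.600″
Longitude is negative → W; |value| = 97.610380
λ: 0.610380° → 36.62280′; 0.62280 × 60 = 37.368″

79°16′15.6″ S, 97°36′37.4″ W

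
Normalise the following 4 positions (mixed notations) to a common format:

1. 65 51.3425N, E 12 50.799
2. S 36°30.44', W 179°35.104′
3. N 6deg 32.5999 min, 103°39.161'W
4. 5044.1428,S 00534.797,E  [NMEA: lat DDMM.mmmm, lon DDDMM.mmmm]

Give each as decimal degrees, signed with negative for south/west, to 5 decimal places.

1. 65.85571, 12.84665
2. -36.50733, -179.58507
3. 6.54333, -103.65268
4. -50.73571, 5.57995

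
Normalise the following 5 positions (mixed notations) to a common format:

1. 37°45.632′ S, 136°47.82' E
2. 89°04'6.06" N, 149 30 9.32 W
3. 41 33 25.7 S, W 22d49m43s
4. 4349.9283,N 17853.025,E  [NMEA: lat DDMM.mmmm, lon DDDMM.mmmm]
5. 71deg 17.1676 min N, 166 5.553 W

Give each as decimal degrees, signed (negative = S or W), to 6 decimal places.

1. -37.760533, 136.797000
2. 89.068350, -149.502589
3. -41.557139, -22.828611
4. 43.832138, 178.883750
5. 71.286127, -166.092550

Point 1:
  φ: 45.632′ = 0.760533°; total 37.7605333
  S → negative
  Lon: 136 + 47.82/60 = 136.7970000
  E → positive
Point 2:
  Lat: 89 + 4/60 + 6.06/3600 = 89.0683500
  N ⇒ keep positive
  λ: 149° + 30/60 + 9.32/3600 = 149 + 0.500000 + 0.002589 = 149.5025889
  W ⇒ negate
Point 3:
  Lat: 33′ + 25.7″ = 33.42833′; 41 + 33.42833/60 = 41.5571389
  S → negative
  Longitude: 22° + 49/60 + 43/3600 = 22 + 0.816667 + 0.011944 = 22.8286111
  W ⇒ negate
Point 4:
  Lat: split at 2 digits → 43° and 49.9283′; 43 + 49.9283/60 = 43.8321383
  N → positive
  Longitude: split at 3 digits → 178° and 53.025′; 178 + 53.025/60 = 178.8837500
  E ⇒ keep positive
Point 5:
  Lat: 71 + 17.1676/60 = 71.2861267
  N ⇒ keep positive
  Longitude: 5.553′ = 0.092550°; total 166.0925500
  hemisphere W, so the sign is −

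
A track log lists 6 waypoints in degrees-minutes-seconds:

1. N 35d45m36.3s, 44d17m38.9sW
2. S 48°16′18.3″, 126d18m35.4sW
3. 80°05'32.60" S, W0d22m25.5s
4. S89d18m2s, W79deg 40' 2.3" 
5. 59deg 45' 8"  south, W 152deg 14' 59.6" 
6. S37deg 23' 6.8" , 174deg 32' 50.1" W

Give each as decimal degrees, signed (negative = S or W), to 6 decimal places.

1. 35.760083, -44.294139
2. -48.271750, -126.309833
3. -80.092389, -0.373750
4. -89.300556, -79.667306
5. -59.752222, -152.249889
6. -37.385222, -174.547250

Point 1:
  φ: 35 + 45/60 + 36.3/3600 = 35.7600833
  N → positive
  Lon: 17′ + 38.9″ = 17.64833′; 44 + 17.64833/60 = 44.2941389
  W ⇒ negate
Point 2:
  Latitude: 48° + 16/60 + 18.3/3600 = 48 + 0.266667 + 0.005083 = 48.2717500
  S ⇒ negate
  Lon: 18′ + 35.4″ = 18.59000′; 126 + 18.59000/60 = 126.3098333
  hemisphere W, so the sign is −
Point 3:
  φ: 80° + 5/60 + 32.6/3600 = 80 + 0.083333 + 0.009056 = 80.0923889
  S ⇒ negate
  Longitude: 0 + 22/60 + 25.5/3600 = 0.3737500
  W ⇒ negate
Point 4:
  Lat: 89° + 18/60 + 2/3600 = 89 + 0.300000 + 0.000556 = 89.3005556
  hemisphere S, so the sign is −
  λ: 40′ + 2.3″ = 40.03833′; 79 + 40.03833/60 = 79.6673056
  W → negative
Point 5:
  Lat: 59° + 45/60 + 8/3600 = 59 + 0.750000 + 0.002222 = 59.7522222
  S → negative
  Longitude: 152° + 14/60 + 59.6/3600 = 152 + 0.233333 + 0.016556 = 152.2498889
  W ⇒ negate
Point 6:
  φ: 37 + 23/60 + 6.8/3600 = 37.3852222
  S ⇒ negate
  λ: 174° + 32/60 + 50.1/3600 = 174 + 0.533333 + 0.013917 = 174.5472500
  hemisphere W, so the sign is −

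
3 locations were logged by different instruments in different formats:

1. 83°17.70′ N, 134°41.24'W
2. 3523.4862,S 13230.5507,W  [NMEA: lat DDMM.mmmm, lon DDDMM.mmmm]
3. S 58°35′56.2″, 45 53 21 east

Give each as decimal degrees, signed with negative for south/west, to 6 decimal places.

1. 83.295000, -134.687333
2. -35.391437, -132.509178
3. -58.598944, 45.889167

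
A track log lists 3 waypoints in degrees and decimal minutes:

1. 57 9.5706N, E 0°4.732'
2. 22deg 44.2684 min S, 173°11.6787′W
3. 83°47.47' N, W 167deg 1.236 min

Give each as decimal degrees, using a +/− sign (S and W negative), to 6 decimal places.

1. 57.159510, 0.078867
2. -22.737807, -173.194645
3. 83.791167, -167.020600

Point 1:
  φ: 57 + 9.5706/60 = 57.1595100
  N → positive
  λ: 0 + 4.732/60 = 0.0788667
  E ⇒ keep positive
Point 2:
  φ: 44.2684′ = 0.737807°; total 22.7378067
  hemisphere S, so the sign is −
  Lon: 11.6787′ = 0.194645°; total 173.1946450
  W → negative
Point 3:
  φ: 83 + 47.47/60 = 83.7911667
  N → positive
  Longitude: 1.236′ = 0.020600°; total 167.0206000
  hemisphere W, so the sign is −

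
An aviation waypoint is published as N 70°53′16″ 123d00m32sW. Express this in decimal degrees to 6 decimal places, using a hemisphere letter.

Lat: 70 + 53/60 + 16/3600 = 70.8877778
Longitude: 123° + 0/60 + 32/3600 = 123 + 0.000000 + 0.008889 = 123.0088889

70.887778° N, 123.008889° W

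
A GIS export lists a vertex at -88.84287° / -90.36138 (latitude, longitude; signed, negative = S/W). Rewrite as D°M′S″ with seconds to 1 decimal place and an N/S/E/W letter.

Latitude is negative → S; |value| = 88.842870
φ: 0.842870° → 50.57220′; 0.57220 × 60 = 34.332″
Longitude is negative → W; |value| = 90.361380
Lon: 0.361380 × 60 = 21.68280′ → 21′, remainder × 60 = 40.968″

88°50′34.3″ S, 90°21′41.0″ W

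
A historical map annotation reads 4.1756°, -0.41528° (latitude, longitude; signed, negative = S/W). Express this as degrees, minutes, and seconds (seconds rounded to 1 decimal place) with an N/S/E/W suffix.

φ: whole degrees 4; 10.53600′ → 10′ and 32.160″
Longitude is negative → W; |value| = 0.415280
Lon: 0.415280 × 60 = 24.91680′ → 24′, remainder × 60 = 55.008″

4°10′32.2″ N, 0°24′55.0″ W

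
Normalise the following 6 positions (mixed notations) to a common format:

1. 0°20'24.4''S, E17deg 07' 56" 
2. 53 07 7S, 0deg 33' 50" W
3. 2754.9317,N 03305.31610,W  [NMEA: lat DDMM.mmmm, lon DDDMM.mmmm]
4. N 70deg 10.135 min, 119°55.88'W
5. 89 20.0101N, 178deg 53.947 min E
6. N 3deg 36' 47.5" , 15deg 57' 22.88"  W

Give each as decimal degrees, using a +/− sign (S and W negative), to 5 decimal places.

1. -0.34011, 17.13222
2. -53.11861, -0.56389
3. 27.91553, -33.08860
4. 70.16892, -119.93133
5. 89.33350, 178.89912
6. 3.61319, -15.95636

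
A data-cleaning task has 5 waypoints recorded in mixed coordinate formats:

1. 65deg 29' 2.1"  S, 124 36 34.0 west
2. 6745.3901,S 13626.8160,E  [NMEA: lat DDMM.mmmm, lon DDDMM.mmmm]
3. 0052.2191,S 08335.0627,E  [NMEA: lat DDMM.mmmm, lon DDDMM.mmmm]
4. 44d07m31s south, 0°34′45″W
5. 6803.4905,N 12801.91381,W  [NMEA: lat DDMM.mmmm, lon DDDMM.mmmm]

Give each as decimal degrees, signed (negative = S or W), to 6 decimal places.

1. -65.483917, -124.609444
2. -67.756502, 136.446933
3. -0.870318, 83.584378
4. -44.125278, -0.579167
5. 68.058175, -128.031897

Point 1:
  φ: 29′ + 2.1″ = 29.03500′; 65 + 29.03500/60 = 65.4839167
  S → negative
  Longitude: 124° + 36/60 + 34/3600 = 124 + 0.600000 + 0.009444 = 124.6094444
  W ⇒ negate
Point 2:
  Lat: degrees = first 2 digits = 67, minutes = 45.3901; 67 + 45.3901/60 = 67.7565017
  S ⇒ negate
  λ: split at 3 digits → 136° and 26.816′; 136 + 26.816/60 = 136.4469333
  E → positive
Point 3:
  Lat: split at 2 digits → 00° and 52.2191′; 0 + 52.2191/60 = 0.8703183
  S → negative
  Lon: split at 3 digits → 083° and 35.0627′; 83 + 35.0627/60 = 83.5843783
  E → positive
Point 4:
  Latitude: 7′ + 31″ = 7.51667′; 44 + 7.51667/60 = 44.1252778
  S → negative
  Longitude: 0° + 34/60 + 45/3600 = 0 + 0.566667 + 0.012500 = 0.5791667
  W → negative
Point 5:
  φ: split at 2 digits → 68° and 3.4905′; 68 + 3.4905/60 = 68.0581750
  N ⇒ keep positive
  λ: split at 3 digits → 128° and 1.91381′; 128 + 1.91381/60 = 128.0318968
  W → negative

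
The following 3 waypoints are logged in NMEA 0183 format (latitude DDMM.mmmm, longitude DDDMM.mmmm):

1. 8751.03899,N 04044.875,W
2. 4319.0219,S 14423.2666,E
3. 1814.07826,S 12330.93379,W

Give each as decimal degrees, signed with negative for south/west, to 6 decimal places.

1. 87.850650, -40.747917
2. -43.317032, 144.387777
3. -18.234638, -123.515563

Point 1:
  φ: degrees = first 2 digits = 87, minutes = 51.03899; 87 + 51.03899/60 = 87.8506498
  N → positive
  Longitude: degrees = first 3 digits = 40, minutes = 44.875; 40 + 44.875/60 = 40.7479167
  hemisphere W, so the sign is −
Point 2:
  Lat: split at 2 digits → 43° and 19.0219′; 43 + 19.0219/60 = 43.3170317
  hemisphere S, so the sign is −
  Longitude: degrees = first 3 digits = 144, minutes = 23.2666; 144 + 23.2666/60 = 144.3877767
  E → positive
Point 3:
  Latitude: degrees = first 2 digits = 18, minutes = 14.07826; 18 + 14.07826/60 = 18.2346377
  S ⇒ negate
  λ: degrees = first 3 digits = 123, minutes = 30.93379; 123 + 30.93379/60 = 123.5155632
  W ⇒ negate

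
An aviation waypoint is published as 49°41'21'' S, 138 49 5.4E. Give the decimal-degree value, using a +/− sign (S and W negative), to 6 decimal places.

-49.689167, 138.818167

Latitude: 49° + 41/60 + 21/3600 = 49 + 0.683333 + 0.005833 = 49.6891667
S → negative
λ: 138° + 49/60 + 5.4/3600 = 138 + 0.816667 + 0.001500 = 138.8181667
E → positive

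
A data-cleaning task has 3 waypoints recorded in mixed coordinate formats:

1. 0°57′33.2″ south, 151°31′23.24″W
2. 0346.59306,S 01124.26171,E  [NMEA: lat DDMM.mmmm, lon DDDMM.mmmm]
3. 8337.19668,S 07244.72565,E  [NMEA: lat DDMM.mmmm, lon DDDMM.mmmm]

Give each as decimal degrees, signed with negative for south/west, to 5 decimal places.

Point 1:
  Latitude: 57′ + 33.2″ = 57.55333′; 0 + 57.55333/60 = 0.959222
  hemisphere S, so the sign is −
  λ: 151 + 31/60 + 23.24/3600 = 151.523122
  W → negative
Point 2:
  Lat: split at 2 digits → 03° and 46.59306′; 3 + 46.59306/60 = 3.776551
  S → negative
  Longitude: degrees = first 3 digits = 11, minutes = 24.26171; 11 + 24.26171/60 = 11.404362
  E → positive
Point 3:
  φ: split at 2 digits → 83° and 37.19668′; 83 + 37.19668/60 = 83.619945
  S ⇒ negate
  Longitude: split at 3 digits → 072° and 44.72565′; 72 + 44.72565/60 = 72.745428
  E → positive

1. -0.95922, -151.52312
2. -3.77655, 11.40436
3. -83.61994, 72.74543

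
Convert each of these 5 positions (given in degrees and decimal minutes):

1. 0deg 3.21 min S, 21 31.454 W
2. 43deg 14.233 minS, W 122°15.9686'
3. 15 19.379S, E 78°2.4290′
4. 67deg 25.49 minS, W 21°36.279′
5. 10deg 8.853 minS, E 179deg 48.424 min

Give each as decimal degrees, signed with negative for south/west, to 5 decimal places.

1. -0.05350, -21.52423
2. -43.23722, -122.26614
3. -15.32298, 78.04048
4. -67.42483, -21.60465
5. -10.14755, 179.80707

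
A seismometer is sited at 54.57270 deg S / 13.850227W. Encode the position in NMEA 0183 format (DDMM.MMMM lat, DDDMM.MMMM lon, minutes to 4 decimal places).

φ: 54° + 0.572700 × 60 = 54° 34.362000′
λ: minutes = (13.850227 − 13) × 60 = 51.013620

5434.3620,S / 01351.0136,W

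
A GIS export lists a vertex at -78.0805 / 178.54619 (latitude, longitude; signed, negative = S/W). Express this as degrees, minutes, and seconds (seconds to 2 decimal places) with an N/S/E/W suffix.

78°04′49.80″ S, 178°32′46.28″ E

Latitude is negative → S; |value| = 78.080500
Latitude: 0.080500 × 60 = 4.83000′ → 4′, remainder × 60 = 49.8000″
Longitude: whole degrees 178; 32.77140′ → 32′ and 46.2840″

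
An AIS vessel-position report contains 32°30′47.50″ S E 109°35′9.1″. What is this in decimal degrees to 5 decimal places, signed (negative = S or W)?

Lat: 30′ + 47.5″ = 30.79167′; 32 + 30.79167/60 = 32.513194
S ⇒ negate
Lon: 35′ + 9.1″ = 35.15167′; 109 + 35.15167/60 = 109.585861
E → positive

-32.51319, 109.58586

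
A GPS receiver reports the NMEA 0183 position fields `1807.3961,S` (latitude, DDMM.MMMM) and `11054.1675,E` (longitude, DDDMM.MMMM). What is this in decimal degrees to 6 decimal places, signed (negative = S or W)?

Latitude: split at 2 digits → 18° and 7.3961′; 18 + 7.3961/60 = 18.1232683
S → negative
λ: split at 3 digits → 110° and 54.1675′; 110 + 54.1675/60 = 110.9027917
E → positive

-18.123268, 110.902792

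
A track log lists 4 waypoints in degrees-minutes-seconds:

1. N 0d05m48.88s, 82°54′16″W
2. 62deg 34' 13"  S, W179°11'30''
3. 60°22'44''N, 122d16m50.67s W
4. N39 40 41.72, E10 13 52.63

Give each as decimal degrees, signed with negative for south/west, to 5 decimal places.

Point 1:
  Lat: 0° + 5/60 + 48.88/3600 = 0 + 0.083333 + 0.013578 = 0.096911
  N ⇒ keep positive
  λ: 54′ + 16″ = 54.26667′; 82 + 54.26667/60 = 82.904444
  W → negative
Point 2:
  φ: 62° + 34/60 + 13/3600 = 62 + 0.566667 + 0.003611 = 62.570278
  S → negative
  Longitude: 179° + 11/60 + 30/3600 = 179 + 0.183333 + 0.008333 = 179.191667
  W → negative
Point 3:
  Lat: 60° + 22/60 + 44/3600 = 60 + 0.366667 + 0.012222 = 60.378889
  N ⇒ keep positive
  Longitude: 16′ + 50.67″ = 16.84450′; 122 + 16.84450/60 = 122.280742
  W → negative
Point 4:
  Lat: 39° + 40/60 + 41.72/3600 = 39 + 0.666667 + 0.011589 = 39.678256
  N ⇒ keep positive
  λ: 13′ + 52.63″ = 13.87717′; 10 + 13.87717/60 = 10.231286
  E → positive

1. 0.09691, -82.90444
2. -62.57028, -179.19167
3. 60.37889, -122.28074
4. 39.67826, 10.23129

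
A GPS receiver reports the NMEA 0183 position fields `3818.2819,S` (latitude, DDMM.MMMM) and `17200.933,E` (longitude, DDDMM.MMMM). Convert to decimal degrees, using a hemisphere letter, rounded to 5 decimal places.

Latitude: split at 2 digits → 38° and 18.2819′; 38 + 18.2819/60 = 38.304698
Longitude: split at 3 digits → 172° and 0.933′; 172 + 0.933/60 = 172.015550

38.30470° S, 172.01555° E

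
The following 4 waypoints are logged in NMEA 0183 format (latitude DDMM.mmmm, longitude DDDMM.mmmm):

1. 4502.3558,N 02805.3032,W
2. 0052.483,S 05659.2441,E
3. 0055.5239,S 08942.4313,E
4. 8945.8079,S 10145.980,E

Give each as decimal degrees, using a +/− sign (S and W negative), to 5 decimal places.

Point 1:
  Lat: degrees = first 2 digits = 45, minutes = 2.3558; 45 + 2.3558/60 = 45.039263
  N → positive
  Longitude: split at 3 digits → 028° and 5.3032′; 28 + 5.3032/60 = 28.088387
  hemisphere W, so the sign is −
Point 2:
  Lat: degrees = first 2 digits = 0, minutes = 52.483; 0 + 52.483/60 = 0.874717
  hemisphere S, so the sign is −
  λ: degrees = first 3 digits = 56, minutes = 59.2441; 56 + 59.2441/60 = 56.987402
  E ⇒ keep positive
Point 3:
  Latitude: split at 2 digits → 00° and 55.5239′; 0 + 55.5239/60 = 0.925398
  hemisphere S, so the sign is −
  Lon: split at 3 digits → 089° and 42.4313′; 89 + 42.4313/60 = 89.707188
  E ⇒ keep positive
Point 4:
  Lat: split at 2 digits → 89° and 45.8079′; 89 + 45.8079/60 = 89.763465
  S ⇒ negate
  Lon: degrees = first 3 digits = 101, minutes = 45.98; 101 + 45.98/60 = 101.766333
  E ⇒ keep positive

1. 45.03926, -28.08839
2. -0.87472, 56.98740
3. -0.92540, 89.70719
4. -89.76347, 101.76633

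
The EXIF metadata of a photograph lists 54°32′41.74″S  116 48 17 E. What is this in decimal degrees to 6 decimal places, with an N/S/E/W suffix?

54.544928° S, 116.804722° E

Lat: 54° + 32/60 + 41.74/3600 = 54 + 0.533333 + 0.011594 = 54.5449278
Longitude: 116 + 48/60 + 17/3600 = 116.8047222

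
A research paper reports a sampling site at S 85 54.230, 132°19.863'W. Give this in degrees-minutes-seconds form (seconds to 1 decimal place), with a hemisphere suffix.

Latitude: fractional minutes 0.23000 × 60 = 13.800″
λ: fractional minutes 0.86300 × 60 = 51.780″

85°54′13.8″ S, 132°19′51.8″ W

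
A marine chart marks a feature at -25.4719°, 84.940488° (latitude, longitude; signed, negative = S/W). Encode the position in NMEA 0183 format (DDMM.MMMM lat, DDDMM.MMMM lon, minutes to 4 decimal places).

2528.3140,S / 08456.4293,E

Latitude is negative → S; |value| = 25.471900
φ: 25° + 0.471900 × 60 = 25° 28.314000′
Longitude: minutes = (84.940488 − 84) × 60 = 56.429280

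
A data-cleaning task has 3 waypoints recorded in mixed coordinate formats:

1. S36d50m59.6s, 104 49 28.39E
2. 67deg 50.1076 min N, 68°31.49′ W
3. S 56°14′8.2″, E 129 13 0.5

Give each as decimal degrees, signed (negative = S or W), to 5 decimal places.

1. -36.84989, 104.82455
2. 67.83513, -68.52483
3. -56.23561, 129.21681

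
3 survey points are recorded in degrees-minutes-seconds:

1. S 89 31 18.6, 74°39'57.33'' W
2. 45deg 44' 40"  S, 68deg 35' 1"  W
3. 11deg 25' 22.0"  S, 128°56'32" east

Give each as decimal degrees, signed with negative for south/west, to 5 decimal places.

1. -89.52183, -74.66593
2. -45.74444, -68.58361
3. -11.42278, 128.94222

Point 1:
  φ: 89 + 31/60 + 18.6/3600 = 89.521833
  hemisphere S, so the sign is −
  Lon: 74° + 39/60 + 57.33/3600 = 74 + 0.650000 + 0.015925 = 74.665925
  W ⇒ negate
Point 2:
  Latitude: 44′ + 40″ = 44.66667′; 45 + 44.66667/60 = 45.744444
  S ⇒ negate
  Longitude: 35′ + 1″ = 35.01667′; 68 + 35.01667/60 = 68.583611
  W → negative
Point 3:
  φ: 25′ + 22″ = 25.36667′; 11 + 25.36667/60 = 11.422778
  S ⇒ negate
  Lon: 128 + 56/60 + 32/3600 = 128.942222
  E ⇒ keep positive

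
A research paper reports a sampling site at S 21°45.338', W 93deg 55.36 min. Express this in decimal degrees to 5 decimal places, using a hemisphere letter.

Lat: 21 + 45.338/60 = 21.755633
Lon: 55.36′ = 0.922667°; total 93.922667

21.75563° S, 93.92267° W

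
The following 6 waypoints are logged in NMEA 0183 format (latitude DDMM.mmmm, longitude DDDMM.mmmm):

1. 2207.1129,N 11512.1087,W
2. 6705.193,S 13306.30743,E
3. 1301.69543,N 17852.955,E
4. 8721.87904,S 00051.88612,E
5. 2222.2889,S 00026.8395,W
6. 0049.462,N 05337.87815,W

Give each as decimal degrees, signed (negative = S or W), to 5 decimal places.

Point 1:
  Latitude: degrees = first 2 digits = 22, minutes = 7.1129; 22 + 7.1129/60 = 22.118548
  N ⇒ keep positive
  λ: split at 3 digits → 115° and 12.1087′; 115 + 12.1087/60 = 115.201812
  hemisphere W, so the sign is −
Point 2:
  Lat: split at 2 digits → 67° and 5.193′; 67 + 5.193/60 = 67.086550
  S ⇒ negate
  Longitude: degrees = first 3 digits = 133, minutes = 6.30743; 133 + 6.30743/60 = 133.105124
  E ⇒ keep positive
Point 3:
  Latitude: split at 2 digits → 13° and 1.69543′; 13 + 1.69543/60 = 13.028257
  N → positive
  Lon: split at 3 digits → 178° and 52.955′; 178 + 52.955/60 = 178.882583
  E ⇒ keep positive
Point 4:
  φ: split at 2 digits → 87° and 21.87904′; 87 + 21.87904/60 = 87.364651
  hemisphere S, so the sign is −
  Longitude: split at 3 digits → 000° and 51.88612′; 0 + 51.88612/60 = 0.864769
  E ⇒ keep positive
Point 5:
  φ: split at 2 digits → 22° and 22.2889′; 22 + 22.2889/60 = 22.371482
  S → negative
  λ: degrees = first 3 digits = 0, minutes = 26.8395; 0 + 26.8395/60 = 0.447325
  W ⇒ negate
Point 6:
  Lat: split at 2 digits → 00° and 49.462′; 0 + 49.462/60 = 0.824367
  N → positive
  λ: degrees = first 3 digits = 53, minutes = 37.87815; 53 + 37.87815/60 = 53.631303
  W ⇒ negate

1. 22.11855, -115.20181
2. -67.08655, 133.10512
3. 13.02826, 178.88258
4. -87.36465, 0.86477
5. -22.37148, -0.44733
6. 0.82437, -53.63130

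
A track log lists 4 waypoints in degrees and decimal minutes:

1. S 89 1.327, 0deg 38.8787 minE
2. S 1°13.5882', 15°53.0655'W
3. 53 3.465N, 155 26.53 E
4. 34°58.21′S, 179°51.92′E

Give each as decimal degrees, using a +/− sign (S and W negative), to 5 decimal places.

Point 1:
  Lat: 89 + 1.327/60 = 89.022117
  S ⇒ negate
  Lon: 38.8787′ = 0.647978°; total 0.647978
  E → positive
Point 2:
  Latitude: 1 + 13.5882/60 = 1.226470
  S → negative
  Lon: 53.0655′ = 0.884425°; total 15.884425
  W ⇒ negate
Point 3:
  Lat: 53 + 3.465/60 = 53.057750
  N ⇒ keep positive
  λ: 155 + 26.53/60 = 155.442167
  E → positive
Point 4:
  φ: 34 + 58.21/60 = 34.970167
  S ⇒ negate
  Longitude: 51.92′ = 0.865333°; total 179.865333
  E → positive

1. -89.02212, 0.64798
2. -1.22647, -15.88443
3. 53.05775, 155.44217
4. -34.97017, 179.86533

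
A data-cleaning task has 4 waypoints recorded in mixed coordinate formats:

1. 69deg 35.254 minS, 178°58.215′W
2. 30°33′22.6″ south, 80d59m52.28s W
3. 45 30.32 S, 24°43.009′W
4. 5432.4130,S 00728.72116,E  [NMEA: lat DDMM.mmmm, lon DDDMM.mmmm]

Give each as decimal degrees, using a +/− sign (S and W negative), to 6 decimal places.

Point 1:
  Lat: 35.254′ = 0.587567°; total 69.5875667
  S ⇒ negate
  Longitude: 178 + 58.215/60 = 178.9702500
  hemisphere W, so the sign is −
Point 2:
  Latitude: 33′ + 22.6″ = 33.37667′; 30 + 33.37667/60 = 30.5562778
  hemisphere S, so the sign is −
  Lon: 59′ + 52.28″ = 59.87133′; 80 + 59.87133/60 = 80.9978556
  W ⇒ negate
Point 3:
  Lat: 30.32′ = 0.505333°; total 45.5053333
  hemisphere S, so the sign is −
  Lon: 43.009′ = 0.716817°; total 24.7168167
  W ⇒ negate
Point 4:
  φ: split at 2 digits → 54° and 32.413′; 54 + 32.413/60 = 54.5402167
  hemisphere S, so the sign is −
  Longitude: degrees = first 3 digits = 7, minutes = 28.72116; 7 + 28.72116/60 = 7.4786860
  E → positive

1. -69.587567, -178.970250
2. -30.556278, -80.997856
3. -45.505333, -24.716817
4. -54.540217, 7.478686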